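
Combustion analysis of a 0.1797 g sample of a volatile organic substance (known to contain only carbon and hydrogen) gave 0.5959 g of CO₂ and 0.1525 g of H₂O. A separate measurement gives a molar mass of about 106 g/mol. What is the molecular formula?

C8H10

mol C = 0.5959 g CO₂ ÷ 44.009 g/mol = 0.013540 mol
mol H = 2 × 0.1525 g H₂O ÷ 18.015 g/mol = 0.016930 mol
Divide by the smallest (0.013540 mol): C 1.000, H 1.250
Multiplying each by 4 gives whole numbers: C 4.00, H 5.00
Empirical formula: C4H5
Empirical-formula mass = 53.08 g/mol; 106 ÷ 53.08 ≈ 2, so the molecular formula is C8H10.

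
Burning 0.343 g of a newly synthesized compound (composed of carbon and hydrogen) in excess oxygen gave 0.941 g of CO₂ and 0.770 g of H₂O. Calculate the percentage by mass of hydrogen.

mol C = 0.941 g CO₂ ÷ 44.009 g/mol = 0.02138 mol
mol H = 2 × 0.770 g H₂O ÷ 18.015 g/mol = 0.08548 mol
mass % H = 0.08617 g ÷ 0.343 g × 100%

25.1%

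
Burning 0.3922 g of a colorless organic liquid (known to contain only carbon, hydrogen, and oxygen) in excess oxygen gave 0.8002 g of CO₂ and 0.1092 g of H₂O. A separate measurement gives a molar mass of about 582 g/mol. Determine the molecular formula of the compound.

mol C = 0.8002 g CO₂ ÷ 44.009 g/mol = 0.018183 mol
mol H = 2 × 0.1092 g H₂O ÷ 18.015 g/mol = 0.012123 mol
mass O = 0.3922 − (0.21839 + 0.012220) = 0.16159 g → mol O = 0.16159 ÷ 15.999 = 0.010100 mol
Divide by the smallest (0.010100 mol): C 1.800, H 1.200, O 1.000
Multiplying each by 5 gives whole numbers: C 9.00, H 6.00, O 5.00
Empirical formula: C9H6O5
Empirical-formula mass = 194.14 g/mol; 582 ÷ 194.14 ≈ 3, so the molecular formula is C27H18O15.

C27H18O15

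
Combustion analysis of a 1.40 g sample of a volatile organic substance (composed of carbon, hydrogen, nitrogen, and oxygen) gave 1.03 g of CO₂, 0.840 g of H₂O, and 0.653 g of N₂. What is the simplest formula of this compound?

mol C = 1.03 g CO₂ ÷ 44.009 g/mol = 0.02340 mol
mol H = 2 × 0.840 g H₂O ÷ 18.015 g/mol = 0.09326 mol
mol N = 2 × 0.653 g N₂ ÷ 28.014 g/mol = 0.04662 mol
mass O = 1.40 − (0.2811 + 0.09400 + 0.6530) = 0.3719 g → mol O = 0.3719 ÷ 15.999 = 0.02324 mol
Divide by the smallest (0.02324 mol): C 1.007, H 4.012, N 2.006, O 1.000

CH4N2O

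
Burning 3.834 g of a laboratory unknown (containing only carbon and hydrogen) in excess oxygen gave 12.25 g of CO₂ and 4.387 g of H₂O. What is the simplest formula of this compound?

mol C = 12.25 g CO₂ ÷ 44.009 g/mol = 0.27835 mol
mol H = 2 × 4.387 g H₂O ÷ 18.015 g/mol = 0.48704 mol
Divide by the smallest (0.27835 mol): C 1.000, H 1.750
Multiplying each by 4 gives whole numbers: C 4.00, H 7.00

C4H7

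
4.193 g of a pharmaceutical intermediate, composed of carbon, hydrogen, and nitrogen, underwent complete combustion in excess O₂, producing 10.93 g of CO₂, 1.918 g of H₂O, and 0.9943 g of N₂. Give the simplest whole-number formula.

C7H6N2

mol C = 10.93 g CO₂ ÷ 44.009 g/mol = 0.24836 mol
mol H = 2 × 1.918 g H₂O ÷ 18.015 g/mol = 0.21293 mol
mol N = 2 × 0.9943 g N₂ ÷ 28.014 g/mol = 0.070986 mol
Divide by the smallest (0.070986 mol): C 3.499, H 3.000, N 1.000
Multiplying each by 2 gives whole numbers: C 7.00, H 6.00, N 2.00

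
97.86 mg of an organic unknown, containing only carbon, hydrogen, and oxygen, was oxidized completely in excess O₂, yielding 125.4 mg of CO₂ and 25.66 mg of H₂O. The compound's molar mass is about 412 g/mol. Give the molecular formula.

mol C = 0.1254 g CO₂ ÷ 44.009 g/mol = 0.0028494 mol
mol H = 2 × 0.02566 g H₂O ÷ 18.015 g/mol = 0.0028487 mol
mass O = 0.09786 − (0.034224 + 0.0028715) = 0.060764 g → mol O = 0.060764 ÷ 15.999 = 0.0037980 mol
Divide by the smallest (0.0028487 mol): C 1.000, H 1.000, O 1.333
Multiplying each by 3 gives whole numbers: C 3.00, H 3.00, O 4.00
Empirical formula: C3H3O4
Empirical-formula mass = 103.05 g/mol; 412 ÷ 103.05 ≈ 4, so the molecular formula is C12H12O16.

C12H12O16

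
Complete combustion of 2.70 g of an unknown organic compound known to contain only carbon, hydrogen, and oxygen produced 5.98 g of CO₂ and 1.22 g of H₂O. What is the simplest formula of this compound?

mol C = 5.98 g CO₂ ÷ 44.009 g/mol = 0.1359 mol
mol H = 2 × 1.22 g H₂O ÷ 18.015 g/mol = 0.1354 mol
mass O = 2.70 − (1.632 + 0.1365) = 0.9314 g → mol O = 0.9314 ÷ 15.999 = 0.05822 mol
Divide by the smallest (0.05822 mol): C 2.334, H 2.327, O 1.000
Multiplying each by 3 gives whole numbers: C 7.00, H 6.98, O 3.00

C7H7O3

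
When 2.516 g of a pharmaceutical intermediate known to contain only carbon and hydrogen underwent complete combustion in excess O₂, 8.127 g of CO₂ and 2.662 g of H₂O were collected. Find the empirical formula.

C5H8

mol C = 8.127 g CO₂ ÷ 44.009 g/mol = 0.18467 mol
mol H = 2 × 2.662 g H₂O ÷ 18.015 g/mol = 0.29553 mol
Divide by the smallest (0.18467 mol): C 1.000, H 1.600
Multiplying each by 5 gives whole numbers: C 5.00, H 8.00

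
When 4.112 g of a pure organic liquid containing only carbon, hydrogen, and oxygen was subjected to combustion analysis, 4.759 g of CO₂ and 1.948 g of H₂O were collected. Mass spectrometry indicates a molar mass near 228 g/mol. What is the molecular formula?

mol C = 4.759 g CO₂ ÷ 44.009 g/mol = 0.10814 mol
mol H = 2 × 1.948 g H₂O ÷ 18.015 g/mol = 0.21626 mol
mass O = 4.112 − (1.2988 + 0.21799) = 2.5952 g → mol O = 2.5952 ÷ 15.999 = 0.16221 mol
Divide by the smallest (0.10814 mol): C 1.000, H 2.000, O 1.500
Multiplying each by 2 gives whole numbers: C 2.00, H 4.00, O 3.00
Empirical formula: C2H4O3
Empirical-formula mass = 76.05 g/mol; 228 ÷ 76.05 ≈ 3, so the molecular formula is C6H12O9.

C6H12O9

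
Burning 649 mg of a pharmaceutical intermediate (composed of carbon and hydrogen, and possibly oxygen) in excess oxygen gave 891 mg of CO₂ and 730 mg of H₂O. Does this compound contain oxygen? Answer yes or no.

yes

mol C = 0.891 g CO₂ ÷ 44.009 g/mol = 0.02025 mol
mol H = 2 × 0.730 g H₂O ÷ 18.015 g/mol = 0.08104 mol
C and H account for only 0.3249 g of the 0.649 g sample; the remaining 0.3241 g must be oxygen.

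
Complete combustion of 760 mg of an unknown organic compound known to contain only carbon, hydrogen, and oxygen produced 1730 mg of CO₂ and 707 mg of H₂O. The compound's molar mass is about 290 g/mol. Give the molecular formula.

mol C = 1.73 g CO₂ ÷ 44.009 g/mol = 0.03931 mol
mol H = 2 × 0.707 g H₂O ÷ 18.015 g/mol = 0.07849 mol
mass O = 0.760 − (0.4722 + 0.07912) = 0.2087 g → mol O = 0.2087 ÷ 15.999 = 0.01305 mol
Divide by the smallest (0.01305 mol): C 3.013, H 6.016, O 1.000
Empirical formula: C3H6O
Empirical-formula mass = 58.08 g/mol; 290 ÷ 58.08 ≈ 5, so the molecular formula is C15H30O5.

C15H30O5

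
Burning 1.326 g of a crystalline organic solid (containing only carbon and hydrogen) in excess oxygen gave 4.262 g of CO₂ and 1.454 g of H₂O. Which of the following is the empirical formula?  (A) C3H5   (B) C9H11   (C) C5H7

(A) C3H5

mol C = 4.262 g CO₂ ÷ 44.009 g/mol = 0.096844 mol
mol H = 2 × 1.454 g H₂O ÷ 18.015 g/mol = 0.16142 mol
Divide by the smallest (0.096844 mol): C 1.000, H 1.667
Multiplying each by 3 gives whole numbers: C 3.00, H 5.00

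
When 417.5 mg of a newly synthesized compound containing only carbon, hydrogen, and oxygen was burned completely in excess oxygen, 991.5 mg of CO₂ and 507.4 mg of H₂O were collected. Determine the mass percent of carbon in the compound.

64.81%

mol C = 0.9915 g CO₂ ÷ 44.009 g/mol = 0.022529 mol
mol H = 2 × 0.5074 g H₂O ÷ 18.015 g/mol = 0.056331 mol
mass O = 0.4175 − (0.27060 + 0.056781) = 0.090117 g → mol O = 0.090117 ÷ 15.999 = 0.0056327 mol
mass % C = 0.27060 g ÷ 0.4175 g × 100%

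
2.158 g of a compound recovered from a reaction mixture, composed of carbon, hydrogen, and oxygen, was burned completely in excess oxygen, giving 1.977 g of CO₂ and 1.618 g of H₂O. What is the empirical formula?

mol C = 1.977 g CO₂ ÷ 44.009 g/mol = 0.044923 mol
mol H = 2 × 1.618 g H₂O ÷ 18.015 g/mol = 0.17963 mol
mass O = 2.158 − (0.53957 + 0.18107) = 1.4374 g → mol O = 1.4374 ÷ 15.999 = 0.089841 mol
Divide by the smallest (0.044923 mol): C 1.000, H 3.999, O 2.000

CH4O2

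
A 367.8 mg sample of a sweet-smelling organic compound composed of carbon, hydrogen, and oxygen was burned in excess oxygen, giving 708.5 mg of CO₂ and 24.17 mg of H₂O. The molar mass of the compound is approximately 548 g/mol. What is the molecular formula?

mol C = 0.7085 g CO₂ ÷ 44.009 g/mol = 0.016099 mol
mol H = 2 × 0.02417 g H₂O ÷ 18.015 g/mol = 0.0026833 mol
mass O = 0.3678 − (0.19336 + 0.0027048) = 0.17173 g → mol O = 0.17173 ÷ 15.999 = 0.010734 mol
Divide by the smallest (0.0026833 mol): C 6.000, H 1.000, O 4.000
Empirical formula: C6HO4
Empirical-formula mass = 137.07 g/mol; 548 ÷ 137.07 ≈ 4, so the molecular formula is C24H4O16.

C24H4O16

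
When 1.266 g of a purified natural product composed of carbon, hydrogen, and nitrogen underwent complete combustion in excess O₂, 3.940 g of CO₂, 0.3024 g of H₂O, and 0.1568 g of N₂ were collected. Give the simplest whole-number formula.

C8H3N

mol C = 3.940 g CO₂ ÷ 44.009 g/mol = 0.089527 mol
mol H = 2 × 0.3024 g H₂O ÷ 18.015 g/mol = 0.033572 mol
mol N = 2 × 0.1568 g N₂ ÷ 28.014 g/mol = 0.011194 mol
Divide by the smallest (0.011194 mol): C 7.997, H 2.999, N 1.000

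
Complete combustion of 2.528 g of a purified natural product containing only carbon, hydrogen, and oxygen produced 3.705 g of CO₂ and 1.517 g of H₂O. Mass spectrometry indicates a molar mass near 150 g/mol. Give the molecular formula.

C5H10O5

mol C = 3.705 g CO₂ ÷ 44.009 g/mol = 0.084187 mol
mol H = 2 × 1.517 g H₂O ÷ 18.015 g/mol = 0.16842 mol
mass O = 2.528 − (1.0112 + 0.16976) = 1.3471 g → mol O = 1.3471 ÷ 15.999 = 0.084197 mol
Divide by the smallest (0.084187 mol): C 1.000, H 2.000, O 1.000
Empirical formula: CH2O
Empirical-formula mass = 30.03 g/mol; 150 ÷ 30.03 ≈ 5, so the molecular formula is C5H10O5.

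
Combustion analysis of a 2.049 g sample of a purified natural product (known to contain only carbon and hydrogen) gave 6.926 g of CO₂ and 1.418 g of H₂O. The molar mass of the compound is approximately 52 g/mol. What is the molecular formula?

C4H4

mol C = 6.926 g CO₂ ÷ 44.009 g/mol = 0.15738 mol
mol H = 2 × 1.418 g H₂O ÷ 18.015 g/mol = 0.15742 mol
Divide by the smallest (0.15738 mol): C 1.000, H 1.000
Empirical formula: CH
Empirical-formula mass = 13.02 g/mol; 52 ÷ 13.02 ≈ 4, so the molecular formula is C4H4.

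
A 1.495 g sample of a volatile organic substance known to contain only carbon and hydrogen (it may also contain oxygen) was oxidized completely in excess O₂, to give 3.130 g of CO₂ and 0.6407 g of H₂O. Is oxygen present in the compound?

mol C = 3.130 g CO₂ ÷ 44.009 g/mol = 0.071122 mol
mol H = 2 × 0.6407 g H₂O ÷ 18.015 g/mol = 0.071130 mol
C and H account for only 0.92594 g of the 1.495 g sample; the remaining 0.56906 g must be oxygen.

yes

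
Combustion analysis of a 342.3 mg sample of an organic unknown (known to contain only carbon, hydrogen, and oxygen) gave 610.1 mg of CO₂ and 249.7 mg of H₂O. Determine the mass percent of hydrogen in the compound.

8.16%

mol C = 0.6101 g CO₂ ÷ 44.009 g/mol = 0.013863 mol
mol H = 2 × 0.2497 g H₂O ÷ 18.015 g/mol = 0.027721 mol
mass O = 0.3423 − (0.16651 + 0.027943) = 0.14785 g → mol O = 0.14785 ÷ 15.999 = 0.0092410 mol
mass % H = 0.027943 g ÷ 0.3423 g × 100%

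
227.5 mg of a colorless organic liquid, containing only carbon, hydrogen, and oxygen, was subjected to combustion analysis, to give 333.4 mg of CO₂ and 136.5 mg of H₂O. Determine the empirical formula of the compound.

mol C = 0.3334 g CO₂ ÷ 44.009 g/mol = 0.0075757 mol
mol H = 2 × 0.1365 g H₂O ÷ 18.015 g/mol = 0.015154 mol
mass O = 0.2275 − (0.090992 + 0.015275) = 0.12123 g → mol O = 0.12123 ÷ 15.999 = 0.0075775 mol
Divide by the smallest (0.0075757 mol): C 1.000, H 2.000, O 1.000

CH2O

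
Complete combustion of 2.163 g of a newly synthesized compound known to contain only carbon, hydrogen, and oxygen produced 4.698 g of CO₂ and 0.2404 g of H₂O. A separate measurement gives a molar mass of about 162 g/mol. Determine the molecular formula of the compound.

mol C = 4.698 g CO₂ ÷ 44.009 g/mol = 0.10675 mol
mol H = 2 × 0.2404 g H₂O ÷ 18.015 g/mol = 0.026689 mol
mass O = 2.163 − (1.2822 + 0.026902) = 0.85391 g → mol O = 0.85391 ÷ 15.999 = 0.053373 mol
Divide by the smallest (0.026689 mol): C 4.000, H 1.000, O 2.000
Empirical formula: C4HO2
Empirical-formula mass = 81.05 g/mol; 162 ÷ 81.05 ≈ 2, so the molecular formula is C8H2O4.

C8H2O4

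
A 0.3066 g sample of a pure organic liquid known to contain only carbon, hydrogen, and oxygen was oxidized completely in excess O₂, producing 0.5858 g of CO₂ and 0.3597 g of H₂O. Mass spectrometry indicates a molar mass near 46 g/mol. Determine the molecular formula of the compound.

C2H6O

mol C = 0.5858 g CO₂ ÷ 44.009 g/mol = 0.013311 mol
mol H = 2 × 0.3597 g H₂O ÷ 18.015 g/mol = 0.039933 mol
mass O = 0.3066 − (0.15988 + 0.040253) = 0.10647 g → mol O = 0.10647 ÷ 15.999 = 0.0066548 mol
Divide by the smallest (0.0066548 mol): C 2.000, H 6.001, O 1.000
Empirical formula: C2H6O
Empirical-formula mass = 46.07 g/mol; 46 ÷ 46.07 ≈ 1, so the molecular formula is C2H6O.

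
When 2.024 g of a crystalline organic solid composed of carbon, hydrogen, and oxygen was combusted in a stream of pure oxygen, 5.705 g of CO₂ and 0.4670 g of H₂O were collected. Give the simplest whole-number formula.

C5H2O

mol C = 5.705 g CO₂ ÷ 44.009 g/mol = 0.12963 mol
mol H = 2 × 0.4670 g H₂O ÷ 18.015 g/mol = 0.051846 mol
mass O = 2.024 − (1.5570 + 0.052260) = 0.41472 g → mol O = 0.41472 ÷ 15.999 = 0.025922 mol
Divide by the smallest (0.025922 mol): C 5.001, H 2.000, O 1.000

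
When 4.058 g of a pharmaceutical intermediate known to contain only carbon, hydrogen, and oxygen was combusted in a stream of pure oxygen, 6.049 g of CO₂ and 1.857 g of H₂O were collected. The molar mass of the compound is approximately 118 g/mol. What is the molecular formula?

C4H6O4

mol C = 6.049 g CO₂ ÷ 44.009 g/mol = 0.13745 mol
mol H = 2 × 1.857 g H₂O ÷ 18.015 g/mol = 0.20616 mol
mass O = 4.058 − (1.6509 + 0.20781) = 2.1993 g → mol O = 2.1993 ÷ 15.999 = 0.13746 mol
Divide by the smallest (0.13745 mol): C 1.000, H 1.500, O 1.000
Multiplying each by 2 gives whole numbers: C 2.00, H 3.00, O 2.00
Empirical formula: C2H3O2
Empirical-formula mass = 59.04 g/mol; 118 ÷ 59.04 ≈ 2, so the molecular formula is C4H6O4.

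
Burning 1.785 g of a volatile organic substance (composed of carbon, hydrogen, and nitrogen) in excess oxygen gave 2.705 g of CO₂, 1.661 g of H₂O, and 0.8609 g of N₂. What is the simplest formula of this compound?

mol C = 2.705 g CO₂ ÷ 44.009 g/mol = 0.061465 mol
mol H = 2 × 1.661 g H₂O ÷ 18.015 g/mol = 0.18440 mol
mol N = 2 × 0.8609 g N₂ ÷ 28.014 g/mol = 0.061462 mol
Divide by the smallest (0.061462 mol): C 1.000, H 3.000, N 1.000

CH3N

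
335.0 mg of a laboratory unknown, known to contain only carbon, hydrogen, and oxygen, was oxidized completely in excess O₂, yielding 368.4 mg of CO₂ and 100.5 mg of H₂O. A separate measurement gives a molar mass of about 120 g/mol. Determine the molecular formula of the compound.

mol C = 0.3684 g CO₂ ÷ 44.009 g/mol = 0.0083710 mol
mol H = 2 × 0.1005 g H₂O ÷ 18.015 g/mol = 0.011157 mol
mass O = 0.3350 − (0.10054 + 0.011247) = 0.22321 g → mol O = 0.22321 ÷ 15.999 = 0.013951 mol
Divide by the smallest (0.0083710 mol): C 1.000, H 1.333, O 1.667
Multiplying each by 3 gives whole numbers: C 3.00, H 4.00, O 5.00
Empirical formula: C3H4O5
Empirical-formula mass = 120.06 g/mol; 120 ÷ 120.06 ≈ 1, so the molecular formula is C3H4O5.

C3H4O5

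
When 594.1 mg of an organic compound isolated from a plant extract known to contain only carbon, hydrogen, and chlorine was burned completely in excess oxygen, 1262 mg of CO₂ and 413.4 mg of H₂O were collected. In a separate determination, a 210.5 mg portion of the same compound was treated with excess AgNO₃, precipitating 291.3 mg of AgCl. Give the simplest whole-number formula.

C5H8Cl

mol C = 1.262 g CO₂ ÷ 44.009 g/mol = 0.028676 mol
mol H = 2 × 0.4134 g H₂O ÷ 18.015 g/mol = 0.045895 mol
From the AgCl data: mol Cl per gram of compound = (0.2913 ÷ 143.318) ÷ 0.2105 = 0.0096558 mol/g, so in the 0.5941 g combustion sample mol Cl = 0.0057365 mol
Divide by the smallest (0.0057365 mol): C 4.999, H 8.001, Cl 1.000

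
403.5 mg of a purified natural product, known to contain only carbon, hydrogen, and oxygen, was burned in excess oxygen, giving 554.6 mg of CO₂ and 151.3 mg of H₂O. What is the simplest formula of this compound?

mol C = 0.5546 g CO₂ ÷ 44.009 g/mol = 0.012602 mol
mol H = 2 × 0.1513 g H₂O ÷ 18.015 g/mol = 0.016797 mol
mass O = 0.4035 − (0.15136 + 0.016931) = 0.23521 g → mol O = 0.23521 ÷ 15.999 = 0.014701 mol
Divide by the smallest (0.012602 mol): C 1.000, H 1.333, O 1.167
Multiplying each by 6 gives whole numbers: C 6.00, H 8.00, O 7.00

C6H8O7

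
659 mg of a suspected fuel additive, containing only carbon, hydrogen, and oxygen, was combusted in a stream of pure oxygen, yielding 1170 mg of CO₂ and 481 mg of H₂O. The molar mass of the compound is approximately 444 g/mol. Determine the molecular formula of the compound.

mol C = 1.17 g CO₂ ÷ 44.009 g/mol = 0.02659 mol
mol H = 2 × 0.481 g H₂O ÷ 18.015 g/mol = 0.05340 mol
mass O = 0.659 − (0.3193 + 0.05383) = 0.2859 g → mol O = 0.2859 ÷ 15.999 = 0.01787 mol
Divide by the smallest (0.01787 mol): C 1.488, H 2.989, O 1.000
Multiplying each by 2 gives whole numbers: C 2.98, H 5.98, O 2.00
Empirical formula: C3H6O2
Empirical-formula mass = 74.08 g/mol; 444 ÷ 74.08 ≈ 6, so the molecular formula is C18H36O12.

C18H36O12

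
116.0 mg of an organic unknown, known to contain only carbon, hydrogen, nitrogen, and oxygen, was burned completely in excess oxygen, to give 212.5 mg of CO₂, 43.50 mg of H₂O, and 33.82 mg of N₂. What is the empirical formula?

mol C = 0.2125 g CO₂ ÷ 44.009 g/mol = 0.0048286 mol
mol H = 2 × 0.04350 g H₂O ÷ 18.015 g/mol = 0.0048293 mol
mol N = 2 × 0.03382 g N₂ ÷ 28.014 g/mol = 0.0024145 mol
mass O = 0.1160 − (0.057996 + 0.0048679 + 0.033820) = 0.019316 g → mol O = 0.019316 ÷ 15.999 = 0.0012073 mol
Divide by the smallest (0.0012073 mol): C 3.999, H 4.000, N 2.000, O 1.000

C4H4N2O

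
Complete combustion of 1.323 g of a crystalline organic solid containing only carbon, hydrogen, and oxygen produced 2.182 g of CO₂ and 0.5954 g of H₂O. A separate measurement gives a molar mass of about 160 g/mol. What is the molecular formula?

C6H8O5

mol C = 2.182 g CO₂ ÷ 44.009 g/mol = 0.049581 mol
mol H = 2 × 0.5954 g H₂O ÷ 18.015 g/mol = 0.066100 mol
mass O = 1.323 − (0.59551 + 0.066629) = 0.66086 g → mol O = 0.66086 ÷ 15.999 = 0.041306 mol
Divide by the smallest (0.041306 mol): C 1.200, H 1.600, O 1.000
Multiplying each by 5 gives whole numbers: C 6.00, H 8.00, O 5.00
Empirical formula: C6H8O5
Empirical-formula mass = 160.12 g/mol; 160 ÷ 160.12 ≈ 1, so the molecular formula is C6H8O5.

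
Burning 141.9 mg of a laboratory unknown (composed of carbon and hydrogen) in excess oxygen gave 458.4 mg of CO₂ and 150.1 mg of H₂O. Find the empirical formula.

mol C = 0.4584 g CO₂ ÷ 44.009 g/mol = 0.010416 mol
mol H = 2 × 0.1501 g H₂O ÷ 18.015 g/mol = 0.016664 mol
Divide by the smallest (0.010416 mol): C 1.000, H 1.600
Multiplying each by 5 gives whole numbers: C 5.00, H 8.00

C5H8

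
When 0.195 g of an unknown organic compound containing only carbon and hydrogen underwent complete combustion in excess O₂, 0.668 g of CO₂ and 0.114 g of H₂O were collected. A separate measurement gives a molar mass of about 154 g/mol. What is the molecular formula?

mol C = 0.668 g CO₂ ÷ 44.009 g/mol = 0.01518 mol
mol H = 2 × 0.114 g H₂O ÷ 18.015 g/mol = 0.01266 mol
Divide by the smallest (0.01266 mol): C 1.199, H 1.000
Multiplying each by 5 gives whole numbers: C 6.00, H 5.00
Empirical formula: C6H5
Empirical-formula mass = 77.11 g/mol; 154 ÷ 77.11 ≈ 2, so the molecular formula is C12H10.

C12H10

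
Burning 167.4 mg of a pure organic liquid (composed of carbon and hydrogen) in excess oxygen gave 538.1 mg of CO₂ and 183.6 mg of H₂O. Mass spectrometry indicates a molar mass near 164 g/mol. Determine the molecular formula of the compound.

C12H20

mol C = 0.5381 g CO₂ ÷ 44.009 g/mol = 0.012227 mol
mol H = 2 × 0.1836 g H₂O ÷ 18.015 g/mol = 0.020383 mol
Divide by the smallest (0.012227 mol): C 1.000, H 1.667
Multiplying each by 3 gives whole numbers: C 3.00, H 5.00
Empirical formula: C3H5
Empirical-formula mass = 41.07 g/mol; 164 ÷ 41.07 ≈ 4, so the molecular formula is C12H20.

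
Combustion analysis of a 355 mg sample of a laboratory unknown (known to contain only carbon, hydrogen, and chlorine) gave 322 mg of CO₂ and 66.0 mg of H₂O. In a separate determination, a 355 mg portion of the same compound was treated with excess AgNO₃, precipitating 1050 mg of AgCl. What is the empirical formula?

CHCl

mol C = 0.322 g CO₂ ÷ 44.009 g/mol = 0.007317 mol
mol H = 2 × 0.0660 g H₂O ÷ 18.015 g/mol = 0.007327 mol
From the AgCl data: mol Cl per gram of compound = (1.05 ÷ 143.318) ÷ 0.355 = 0.02064 mol/g, so in the 0.355 g combustion sample mol Cl = 0.007326 mol
Divide by the smallest (0.007317 mol): C 1.000, H 1.001, Cl 1.001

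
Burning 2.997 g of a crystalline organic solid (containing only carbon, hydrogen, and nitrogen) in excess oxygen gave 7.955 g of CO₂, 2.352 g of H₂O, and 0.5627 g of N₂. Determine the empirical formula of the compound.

mol C = 7.955 g CO₂ ÷ 44.009 g/mol = 0.18076 mol
mol H = 2 × 2.352 g H₂O ÷ 18.015 g/mol = 0.26112 mol
mol N = 2 × 0.5627 g N₂ ÷ 28.014 g/mol = 0.040173 mol
Divide by the smallest (0.040173 mol): C 4.500, H 6.500, N 1.000
Multiplying each by 2 gives whole numbers: C 9.00, H 13.00, N 2.00

C9H13N2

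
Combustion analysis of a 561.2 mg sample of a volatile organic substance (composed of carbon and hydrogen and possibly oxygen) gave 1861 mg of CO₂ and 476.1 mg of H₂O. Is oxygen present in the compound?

no

mol C = 1.861 g CO₂ ÷ 44.009 g/mol = 0.042287 mol
mol H = 2 × 0.4761 g H₂O ÷ 18.015 g/mol = 0.052856 mol
C and H together account for 0.56119 g — essentially the entire 0.5612 g sample — so the compound contains no oxygen.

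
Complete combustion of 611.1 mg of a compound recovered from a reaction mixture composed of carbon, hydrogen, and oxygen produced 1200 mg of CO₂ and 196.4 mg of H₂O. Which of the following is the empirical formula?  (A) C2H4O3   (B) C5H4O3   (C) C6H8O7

(B) C5H4O3

mol C = 1.200 g CO₂ ÷ 44.009 g/mol = 0.027267 mol
mol H = 2 × 0.1964 g H₂O ÷ 18.015 g/mol = 0.021804 mol
mass O = 0.6111 − (0.32751 + 0.021978) = 0.26162 g → mol O = 0.26162 ÷ 15.999 = 0.016352 mol
Divide by the smallest (0.016352 mol): C 1.668, H 1.333, O 1.000
Multiplying each by 3 gives whole numbers: C 5.00, H 4.00, O 3.00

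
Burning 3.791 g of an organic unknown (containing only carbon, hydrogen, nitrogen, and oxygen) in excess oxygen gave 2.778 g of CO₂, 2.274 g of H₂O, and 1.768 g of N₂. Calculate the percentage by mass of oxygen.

mol C = 2.778 g CO₂ ÷ 44.009 g/mol = 0.063123 mol
mol H = 2 × 2.274 g H₂O ÷ 18.015 g/mol = 0.25246 mol
mol N = 2 × 1.768 g N₂ ÷ 28.014 g/mol = 0.12622 mol
mass O = 3.791 − (0.75818 + 0.25448 + 1.7680) = 1.0103 g → mol O = 1.0103 ÷ 15.999 = 0.063151 mol
mass % O = 1.0103 g ÷ 3.791 g × 100%

26.65%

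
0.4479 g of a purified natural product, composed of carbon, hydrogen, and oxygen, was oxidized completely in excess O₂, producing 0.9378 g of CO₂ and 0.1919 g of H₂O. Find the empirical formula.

C2H2O

mol C = 0.9378 g CO₂ ÷ 44.009 g/mol = 0.021309 mol
mol H = 2 × 0.1919 g H₂O ÷ 18.015 g/mol = 0.021304 mol
mass O = 0.4479 − (0.25595 + 0.021475) = 0.17048 g → mol O = 0.17048 ÷ 15.999 = 0.010656 mol
Divide by the smallest (0.010656 mol): C 2.000, H 1.999, O 1.000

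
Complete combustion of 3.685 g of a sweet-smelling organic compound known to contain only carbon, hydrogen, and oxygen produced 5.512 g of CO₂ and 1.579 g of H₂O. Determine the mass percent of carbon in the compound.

40.82%

mol C = 5.512 g CO₂ ÷ 44.009 g/mol = 0.12525 mol
mol H = 2 × 1.579 g H₂O ÷ 18.015 g/mol = 0.17530 mol
mass O = 3.685 − (1.5043 + 0.17670) = 2.0040 g → mol O = 2.0040 ÷ 15.999 = 0.12526 mol
mass % C = 1.5043 g ÷ 3.685 g × 100%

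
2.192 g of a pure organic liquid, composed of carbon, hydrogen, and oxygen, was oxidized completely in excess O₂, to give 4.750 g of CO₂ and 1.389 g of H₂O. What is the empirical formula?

mol C = 4.750 g CO₂ ÷ 44.009 g/mol = 0.10793 mol
mol H = 2 × 1.389 g H₂O ÷ 18.015 g/mol = 0.15420 mol
mass O = 2.192 − (1.2964 + 0.15544) = 0.74018 g → mol O = 0.74018 ÷ 15.999 = 0.046264 mol
Divide by the smallest (0.046264 mol): C 2.333, H 3.333, O 1.000
Multiplying each by 3 gives whole numbers: C 7.00, H 10.00, O 3.00

C7H10O3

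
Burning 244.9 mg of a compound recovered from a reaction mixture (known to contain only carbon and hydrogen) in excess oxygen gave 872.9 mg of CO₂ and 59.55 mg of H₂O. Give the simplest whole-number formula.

C3H

mol C = 0.8729 g CO₂ ÷ 44.009 g/mol = 0.019835 mol
mol H = 2 × 0.05955 g H₂O ÷ 18.015 g/mol = 0.0066112 mol
Divide by the smallest (0.0066112 mol): C 3.000, H 1.000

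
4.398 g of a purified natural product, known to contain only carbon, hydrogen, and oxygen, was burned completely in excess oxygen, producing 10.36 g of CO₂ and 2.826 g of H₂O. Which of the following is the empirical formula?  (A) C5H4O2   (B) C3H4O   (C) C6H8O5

mol C = 10.36 g CO₂ ÷ 44.009 g/mol = 0.23541 mol
mol H = 2 × 2.826 g H₂O ÷ 18.015 g/mol = 0.31374 mol
mass O = 4.398 − (2.8275 + 0.31625) = 1.2543 g → mol O = 1.2543 ÷ 15.999 = 0.078398 mol
Divide by the smallest (0.078398 mol): C 3.003, H 4.002, O 1.000

(B) C3H4O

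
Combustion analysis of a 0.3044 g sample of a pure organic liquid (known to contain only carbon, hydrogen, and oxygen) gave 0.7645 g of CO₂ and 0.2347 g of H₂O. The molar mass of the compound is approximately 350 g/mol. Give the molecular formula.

C20H30O5

mol C = 0.7645 g CO₂ ÷ 44.009 g/mol = 0.017371 mol
mol H = 2 × 0.2347 g H₂O ÷ 18.015 g/mol = 0.026056 mol
mass O = 0.3044 − (0.20865 + 0.026265) = 0.069487 g → mol O = 0.069487 ÷ 15.999 = 0.0043432 mol
Divide by the smallest (0.0043432 mol): C 4.000, H 5.999, O 1.000
Empirical formula: C4H6O
Empirical-formula mass = 70.09 g/mol; 350 ÷ 70.09 ≈ 5, so the molecular formula is C20H30O5.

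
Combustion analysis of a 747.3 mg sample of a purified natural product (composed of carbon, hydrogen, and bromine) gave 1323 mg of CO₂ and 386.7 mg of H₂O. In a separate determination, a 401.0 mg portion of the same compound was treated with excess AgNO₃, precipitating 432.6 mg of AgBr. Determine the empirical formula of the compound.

mol C = 1.323 g CO₂ ÷ 44.009 g/mol = 0.030062 mol
mol H = 2 × 0.3867 g H₂O ÷ 18.015 g/mol = 0.042931 mol
From the AgBr data: mol Br per gram of compound = (0.4326 ÷ 187.772) ÷ 0.4010 = 0.0057453 mol/g, so in the 0.7473 g combustion sample mol Br = 0.0042934 mol
Divide by the smallest (0.0042934 mol): C 7.002, H 9.999, Br 1.000

C7H10Br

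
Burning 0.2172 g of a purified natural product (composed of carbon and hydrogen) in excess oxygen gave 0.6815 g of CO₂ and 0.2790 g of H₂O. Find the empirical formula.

CH2

mol C = 0.6815 g CO₂ ÷ 44.009 g/mol = 0.015485 mol
mol H = 2 × 0.2790 g H₂O ÷ 18.015 g/mol = 0.030974 mol
Divide by the smallest (0.015485 mol): C 1.000, H 2.000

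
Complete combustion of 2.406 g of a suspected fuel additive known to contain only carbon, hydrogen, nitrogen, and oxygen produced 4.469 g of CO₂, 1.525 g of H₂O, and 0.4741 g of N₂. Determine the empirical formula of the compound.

C3H5NO

mol C = 4.469 g CO₂ ÷ 44.009 g/mol = 0.10155 mol
mol H = 2 × 1.525 g H₂O ÷ 18.015 g/mol = 0.16930 mol
mol N = 2 × 0.4741 g N₂ ÷ 28.014 g/mol = 0.033847 mol
mass O = 2.406 − (1.2197 + 0.17066 + 0.47410) = 0.54156 g → mol O = 0.54156 ÷ 15.999 = 0.033849 mol
Divide by the smallest (0.033847 mol): C 3.000, H 5.002, N 1.000, O 1.000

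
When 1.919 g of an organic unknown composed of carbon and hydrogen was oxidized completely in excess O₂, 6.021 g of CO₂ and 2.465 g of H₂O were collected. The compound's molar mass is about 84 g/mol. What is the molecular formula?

C6H12

mol C = 6.021 g CO₂ ÷ 44.009 g/mol = 0.13681 mol
mol H = 2 × 2.465 g H₂O ÷ 18.015 g/mol = 0.27366 mol
Divide by the smallest (0.13681 mol): C 1.000, H 2.000
Empirical formula: CH2
Empirical-formula mass = 14.03 g/mol; 84 ÷ 14.03 ≈ 6, so the molecular formula is C6H12.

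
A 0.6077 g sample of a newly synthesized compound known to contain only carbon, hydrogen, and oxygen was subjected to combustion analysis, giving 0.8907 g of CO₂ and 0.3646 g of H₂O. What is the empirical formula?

CH2O

mol C = 0.8907 g CO₂ ÷ 44.009 g/mol = 0.020239 mol
mol H = 2 × 0.3646 g H₂O ÷ 18.015 g/mol = 0.040477 mol
mass O = 0.6077 − (0.24309 + 0.040801) = 0.32381 g → mol O = 0.32381 ÷ 15.999 = 0.020239 mol
Divide by the smallest (0.020239 mol): C 1.000, H 2.000, O 1.000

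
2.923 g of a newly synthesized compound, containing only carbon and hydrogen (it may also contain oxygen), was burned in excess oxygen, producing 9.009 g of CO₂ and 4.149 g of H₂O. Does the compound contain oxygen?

no

mol C = 9.009 g CO₂ ÷ 44.009 g/mol = 0.20471 mol
mol H = 2 × 4.149 g H₂O ÷ 18.015 g/mol = 0.46062 mol
C and H together account for 2.9231 g — essentially the entire 2.923 g sample — so the compound contains no oxygen.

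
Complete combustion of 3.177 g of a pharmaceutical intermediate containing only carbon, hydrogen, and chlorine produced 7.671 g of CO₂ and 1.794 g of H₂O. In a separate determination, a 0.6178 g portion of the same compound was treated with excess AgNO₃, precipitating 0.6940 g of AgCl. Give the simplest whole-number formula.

C7H8Cl

mol C = 7.671 g CO₂ ÷ 44.009 g/mol = 0.17431 mol
mol H = 2 × 1.794 g H₂O ÷ 18.015 g/mol = 0.19917 mol
From the AgCl data: mol Cl per gram of compound = (0.6940 ÷ 143.318) ÷ 0.6178 = 0.0078381 mol/g, so in the 3.177 g combustion sample mol Cl = 0.024902 mol
Divide by the smallest (0.024902 mol): C 7.000, H 7.998, Cl 1.000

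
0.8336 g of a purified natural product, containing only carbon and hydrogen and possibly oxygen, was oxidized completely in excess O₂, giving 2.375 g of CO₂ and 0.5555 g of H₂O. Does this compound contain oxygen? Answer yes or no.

yes

mol C = 2.375 g CO₂ ÷ 44.009 g/mol = 0.053966 mol
mol H = 2 × 0.5555 g H₂O ÷ 18.015 g/mol = 0.061671 mol
C and H account for only 0.71035 g of the 0.8336 g sample; the remaining 0.12325 g must be oxygen.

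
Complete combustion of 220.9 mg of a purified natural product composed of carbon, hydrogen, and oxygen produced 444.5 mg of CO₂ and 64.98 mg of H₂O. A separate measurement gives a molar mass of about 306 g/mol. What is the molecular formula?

mol C = 0.4445 g CO₂ ÷ 44.009 g/mol = 0.010100 mol
mol H = 2 × 0.06498 g H₂O ÷ 18.015 g/mol = 0.0072140 mol
mass O = 0.2209 − (0.12131 + 0.0072717) = 0.092315 g → mol O = 0.092315 ÷ 15.999 = 0.0057700 mol
Divide by the smallest (0.0057700 mol): C 1.750, H 1.250, O 1.000
Multiplying each by 4 gives whole numbers: C 7.00, H 5.00, O 4.00
Empirical formula: C7H5O4
Empirical-formula mass = 153.11 g/mol; 306 ÷ 153.11 ≈ 2, so the molecular formula is C14H10O8.

C14H10O8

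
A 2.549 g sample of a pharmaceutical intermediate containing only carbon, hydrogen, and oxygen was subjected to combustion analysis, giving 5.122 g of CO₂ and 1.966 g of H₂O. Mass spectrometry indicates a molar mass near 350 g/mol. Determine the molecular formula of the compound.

C16H30O8

mol C = 5.122 g CO₂ ÷ 44.009 g/mol = 0.11639 mol
mol H = 2 × 1.966 g H₂O ÷ 18.015 g/mol = 0.21826 mol
mass O = 2.549 − (1.3979 + 0.22001) = 0.93109 g → mol O = 0.93109 ÷ 15.999 = 0.058197 mol
Divide by the smallest (0.058197 mol): C 2.000, H 3.750, O 1.000
Multiplying each by 4 gives whole numbers: C 8.00, H 15.00, O 4.00
Empirical formula: C8H15O4
Empirical-formula mass = 175.20 g/mol; 350 ÷ 175.20 ≈ 2, so the molecular formula is C16H30O8.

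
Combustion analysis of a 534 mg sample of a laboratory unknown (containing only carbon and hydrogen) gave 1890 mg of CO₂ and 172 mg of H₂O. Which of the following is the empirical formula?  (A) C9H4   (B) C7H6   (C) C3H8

mol C = 1.89 g CO₂ ÷ 44.009 g/mol = 0.04295 mol
mol H = 2 × 0.172 g H₂O ÷ 18.015 g/mol = 0.01910 mol
Divide by the smallest (0.01910 mol): C 2.249, H 1.000
Multiplying each by 4 gives whole numbers: C 9.00, H 4.00

(A) C9H4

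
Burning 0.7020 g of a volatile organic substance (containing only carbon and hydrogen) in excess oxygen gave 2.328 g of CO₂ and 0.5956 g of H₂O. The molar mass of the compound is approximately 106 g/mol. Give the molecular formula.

C8H10

mol C = 2.328 g CO₂ ÷ 44.009 g/mol = 0.052898 mol
mol H = 2 × 0.5956 g H₂O ÷ 18.015 g/mol = 0.066123 mol
Divide by the smallest (0.052898 mol): C 1.000, H 1.250
Multiplying each by 4 gives whole numbers: C 4.00, H 5.00
Empirical formula: C4H5
Empirical-formula mass = 53.08 g/mol; 106 ÷ 53.08 ≈ 2, so the molecular formula is C8H10.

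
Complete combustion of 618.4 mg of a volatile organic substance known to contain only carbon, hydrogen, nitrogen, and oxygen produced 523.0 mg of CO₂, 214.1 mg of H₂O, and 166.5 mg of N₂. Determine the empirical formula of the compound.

C2H4N2O3

mol C = 0.5230 g CO₂ ÷ 44.009 g/mol = 0.011884 mol
mol H = 2 × 0.2141 g H₂O ÷ 18.015 g/mol = 0.023769 mol
mol N = 2 × 0.1665 g N₂ ÷ 28.014 g/mol = 0.011887 mol
mass O = 0.6184 − (0.14274 + 0.023959 + 0.16650) = 0.28520 g → mol O = 0.28520 ÷ 15.999 = 0.017826 mol
Divide by the smallest (0.011884 mol): C 1.000, H 2.000, N 1.000, O 1.500
Multiplying each by 2 gives whole numbers: C 2.00, H 4.00, N 2.00, O 3.00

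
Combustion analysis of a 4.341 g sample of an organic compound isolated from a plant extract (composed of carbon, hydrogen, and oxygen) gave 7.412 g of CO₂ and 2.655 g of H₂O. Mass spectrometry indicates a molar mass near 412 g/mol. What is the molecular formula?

C16H28O12

mol C = 7.412 g CO₂ ÷ 44.009 g/mol = 0.16842 mol
mol H = 2 × 2.655 g H₂O ÷ 18.015 g/mol = 0.29475 mol
mass O = 4.341 − (2.0229 + 0.29711) = 2.0210 g → mol O = 2.0210 ÷ 15.999 = 0.12632 mol
Divide by the smallest (0.12632 mol): C 1.333, H 2.333, O 1.000
Multiplying each by 3 gives whole numbers: C 4.00, H 7.00, O 3.00
Empirical formula: C4H7O3
Empirical-formula mass = 103.10 g/mol; 412 ÷ 103.10 ≈ 4, so the molecular formula is C16H28O12.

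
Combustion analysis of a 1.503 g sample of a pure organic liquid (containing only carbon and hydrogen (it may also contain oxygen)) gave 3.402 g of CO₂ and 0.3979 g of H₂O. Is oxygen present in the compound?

mol C = 3.402 g CO₂ ÷ 44.009 g/mol = 0.077302 mol
mol H = 2 × 0.3979 g H₂O ÷ 18.015 g/mol = 0.044174 mol
C and H account for only 0.97301 g of the 1.503 g sample; the remaining 0.52999 g must be oxygen.

yes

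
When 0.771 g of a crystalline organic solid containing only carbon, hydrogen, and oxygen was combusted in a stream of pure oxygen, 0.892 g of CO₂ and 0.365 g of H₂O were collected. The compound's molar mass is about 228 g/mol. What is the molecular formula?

C6H12O9

mol C = 0.892 g CO₂ ÷ 44.009 g/mol = 0.02027 mol
mol H = 2 × 0.365 g H₂O ÷ 18.015 g/mol = 0.04052 mol
mass O = 0.771 − (0.2434 + 0.04085) = 0.4867 g → mol O = 0.4867 ÷ 15.999 = 0.03042 mol
Divide by the smallest (0.02027 mol): C 1.000, H 1.999, O 1.501
Multiplying each by 2 gives whole numbers: C 2.00, H 4.00, O 3.00
Empirical formula: C2H4O3
Empirical-formula mass = 76.05 g/mol; 228 ÷ 76.05 ≈ 3, so the molecular formula is C6H12O9.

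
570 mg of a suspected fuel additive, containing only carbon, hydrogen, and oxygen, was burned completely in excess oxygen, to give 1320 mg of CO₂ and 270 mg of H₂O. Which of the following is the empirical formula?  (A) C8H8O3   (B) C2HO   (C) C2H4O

(A) C8H8O3

mol C = 1.32 g CO₂ ÷ 44.009 g/mol = 0.02999 mol
mol H = 2 × 0.270 g H₂O ÷ 18.015 g/mol = 0.02998 mol
mass O = 0.570 − (0.3603 + 0.03021) = 0.1795 g → mol O = 0.1795 ÷ 15.999 = 0.01122 mol
Divide by the smallest (0.01122 mol): C 2.673, H 2.671, O 1.000
Multiplying each by 3 gives whole numbers: C 8.02, H 8.01, O 3.00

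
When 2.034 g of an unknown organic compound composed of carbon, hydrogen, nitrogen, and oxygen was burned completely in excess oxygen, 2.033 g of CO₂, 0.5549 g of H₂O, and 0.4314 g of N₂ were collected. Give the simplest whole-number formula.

C3H4N2O4

mol C = 2.033 g CO₂ ÷ 44.009 g/mol = 0.046195 mol
mol H = 2 × 0.5549 g H₂O ÷ 18.015 g/mol = 0.061604 mol
mol N = 2 × 0.4314 g N₂ ÷ 28.014 g/mol = 0.030799 mol
mass O = 2.034 − (0.55485 + 0.062097 + 0.43140) = 0.98565 g → mol O = 0.98565 ÷ 15.999 = 0.061607 mol
Divide by the smallest (0.030799 mol): C 1.500, H 2.000, N 1.000, O 2.000
Multiplying each by 2 gives whole numbers: C 3.00, H 4.00, N 2.00, O 4.00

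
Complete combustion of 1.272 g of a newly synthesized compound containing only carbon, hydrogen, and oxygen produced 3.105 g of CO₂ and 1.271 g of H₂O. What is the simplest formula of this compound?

C4H8O

mol C = 3.105 g CO₂ ÷ 44.009 g/mol = 0.070554 mol
mol H = 2 × 1.271 g H₂O ÷ 18.015 g/mol = 0.14110 mol
mass O = 1.272 − (0.84742 + 0.14223) = 0.28235 g → mol O = 0.28235 ÷ 15.999 = 0.017648 mol
Divide by the smallest (0.017648 mol): C 3.998, H 7.996, O 1.000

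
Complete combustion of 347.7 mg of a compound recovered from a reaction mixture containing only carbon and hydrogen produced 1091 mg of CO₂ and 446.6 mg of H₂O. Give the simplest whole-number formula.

CH2

mol C = 1.091 g CO₂ ÷ 44.009 g/mol = 0.024790 mol
mol H = 2 × 0.4466 g H₂O ÷ 18.015 g/mol = 0.049581 mol
Divide by the smallest (0.024790 mol): C 1.000, H 2.000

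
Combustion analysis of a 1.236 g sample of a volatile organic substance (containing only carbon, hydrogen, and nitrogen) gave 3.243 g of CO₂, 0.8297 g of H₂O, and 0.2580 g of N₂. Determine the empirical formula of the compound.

C4H5N

mol C = 3.243 g CO₂ ÷ 44.009 g/mol = 0.073689 mol
mol H = 2 × 0.8297 g H₂O ÷ 18.015 g/mol = 0.092112 mol
mol N = 2 × 0.2580 g N₂ ÷ 28.014 g/mol = 0.018419 mol
Divide by the smallest (0.018419 mol): C 4.001, H 5.001, N 1.000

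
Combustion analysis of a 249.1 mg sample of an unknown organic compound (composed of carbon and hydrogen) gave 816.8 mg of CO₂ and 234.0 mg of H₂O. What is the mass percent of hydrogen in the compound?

mol C = 0.8168 g CO₂ ÷ 44.009 g/mol = 0.018560 mol
mol H = 2 × 0.2340 g H₂O ÷ 18.015 g/mol = 0.025978 mol
mass % H = 0.026186 g ÷ 0.2491 g × 100%

10.51%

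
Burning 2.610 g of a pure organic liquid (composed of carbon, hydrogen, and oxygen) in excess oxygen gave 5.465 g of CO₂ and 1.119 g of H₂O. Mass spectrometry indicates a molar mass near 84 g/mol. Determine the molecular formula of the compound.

C4H4O2

mol C = 5.465 g CO₂ ÷ 44.009 g/mol = 0.12418 mol
mol H = 2 × 1.119 g H₂O ÷ 18.015 g/mol = 0.12423 mol
mass O = 2.610 − (1.4915 + 0.12522) = 0.99326 g → mol O = 0.99326 ÷ 15.999 = 0.062083 mol
Divide by the smallest (0.062083 mol): C 2.000, H 2.001, O 1.000
Empirical formula: C2H2O
Empirical-formula mass = 42.04 g/mol; 84 ÷ 42.04 ≈ 2, so the molecular formula is C4H4O2.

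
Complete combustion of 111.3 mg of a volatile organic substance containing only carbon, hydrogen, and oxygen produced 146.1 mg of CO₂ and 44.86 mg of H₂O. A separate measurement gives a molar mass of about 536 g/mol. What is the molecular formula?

mol C = 0.1461 g CO₂ ÷ 44.009 g/mol = 0.0033198 mol
mol H = 2 × 0.04486 g H₂O ÷ 18.015 g/mol = 0.0049803 mol
mass O = 0.1113 − (0.039874 + 0.0050201) = 0.066406 g → mol O = 0.066406 ÷ 15.999 = 0.0041506 mol
Divide by the smallest (0.0033198 mol): C 1.000, H 1.500, O 1.250
Multiplying each by 4 gives whole numbers: C 4.00, H 6.00, O 5.00
Empirical formula: C4H6O5
Empirical-formula mass = 134.09 g/mol; 536 ÷ 134.09 ≈ 4, so the molecular formula is C16H24O20.

C16H24O20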